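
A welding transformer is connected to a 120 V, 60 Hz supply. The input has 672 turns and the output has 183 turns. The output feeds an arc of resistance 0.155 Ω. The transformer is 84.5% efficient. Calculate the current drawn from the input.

I_in ≈ 67.9 A

V_out = 120 × 183/672 = 32.679 V.
I_out = V_out/R = 32.679/0.155 = 210.83 A.
P_out = V_out I_out = 32.679 × 210.83 = 6889.6 W.
P_in = P_out/η = 6889.6/0.845 = 8153.4 W.
I_in = P_in/V_in = 8153.4/120 = 67.9 A.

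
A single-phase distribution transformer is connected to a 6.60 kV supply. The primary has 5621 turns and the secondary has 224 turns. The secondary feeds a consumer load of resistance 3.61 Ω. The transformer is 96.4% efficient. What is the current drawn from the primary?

V_s = 6600 × 224/5621 = 263.01 V.
I_s = V_s/R = 263.01/3.61 = 72.857 A.
P_out = V_s I_s = 263.01 × 72.857 = 19162 W.
P_in = P_out/η = 19162/0.964 = 19878 W.
I_p = P_in/V_p = 19878/6600 = 3.01 A.

I_p ≈ 3.01 A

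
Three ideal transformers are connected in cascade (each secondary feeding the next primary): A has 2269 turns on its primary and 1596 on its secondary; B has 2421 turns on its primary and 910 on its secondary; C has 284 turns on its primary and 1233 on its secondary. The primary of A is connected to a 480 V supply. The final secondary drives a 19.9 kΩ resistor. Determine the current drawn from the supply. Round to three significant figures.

I_supply ≈ 0.0318 A

After A: V = 480.00 × 1596/2269 = 337.63 V.
After B: V = 337.63 × 910/2421 = 126.91 V.
After C: V = 126.91 × 1233/284 = 550.97 V.
I_load = 550.97/19900 = 0.027687 A, so P_out = 550.97 × 0.027687 = 15.255 W.
All ideal ⇒ P_in = P_out, so I_supply = 15.255/480 = 0.0318 A.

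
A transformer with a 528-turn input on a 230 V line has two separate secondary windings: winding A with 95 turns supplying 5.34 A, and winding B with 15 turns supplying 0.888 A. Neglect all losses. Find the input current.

I_in ≈ 0.986 A

V_A = 230 × 95/528 = 41.383 V; V_B = 230 × 15/528 = 6.5341 V.
P_out = V_A I_A + V_B I_B = 41.383×5.34 + 6.5341×0.888 = 220.98 + 5.8023 = 226.79 W.
Ideal ⇒ P_in = P_out, so I_in = P_out/V_in = 226.79/230 = 0.986 A.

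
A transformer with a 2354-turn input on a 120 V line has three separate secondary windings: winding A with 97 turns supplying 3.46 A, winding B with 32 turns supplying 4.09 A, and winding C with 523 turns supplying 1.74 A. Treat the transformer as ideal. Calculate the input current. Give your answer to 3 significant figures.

V_A = 120 × 97/2354 = 4.9448 V; V_B = 120 × 32/2354 = 1.6313 V; V_C = 120 × 523/2354 = 26.661 V.
P_out = V_A I_A + V_B I_B + V_C I_C = 4.9448×3.46 + 1.6313×4.09 + 26.661×1.74 = 17.109 + 6.6719 + 46.390 = 70.171 W.
Ideal ⇒ P_in = P_out, so I_in = P_out/V_in = 70.171/120 = 0.585 A.

I_in ≈ 0.585 A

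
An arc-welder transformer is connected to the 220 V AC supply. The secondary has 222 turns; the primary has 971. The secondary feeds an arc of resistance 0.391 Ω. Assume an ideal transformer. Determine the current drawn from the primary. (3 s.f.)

V_s = V_p × N_s/N_p = 220 × 222/971 = 50.299 V.
I_s = V_s/R = 50.299/0.391 = 128.64 A.
For an ideal transformer I_p N_p = I_s N_s, so I_p = 128.64 × 222/971 = 29.4 A.

I_p ≈ 29.4 A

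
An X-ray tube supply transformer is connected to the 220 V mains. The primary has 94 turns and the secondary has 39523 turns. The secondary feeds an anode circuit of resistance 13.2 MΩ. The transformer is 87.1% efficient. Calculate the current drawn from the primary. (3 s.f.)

V_s = 220 × 39523/94 = 92501 V.
I_s = V_s/R = 92501/(1.32×10^7) = 0.0070076 A.
P_out = V_s I_s = 92501 × 0.0070076 = 648.21 W.
P_in = P_out/η = 648.21/0.871 = 744.21 W.
I_p = P_in/V_p = 744.21/220 = 3.38 A.

I_p ≈ 3.38 A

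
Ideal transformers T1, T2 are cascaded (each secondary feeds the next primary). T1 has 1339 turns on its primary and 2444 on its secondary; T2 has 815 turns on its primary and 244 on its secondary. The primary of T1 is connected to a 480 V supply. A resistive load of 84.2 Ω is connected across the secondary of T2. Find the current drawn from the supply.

After T1: V = 480.00 × 2444/1339 = 876.12 V.
After T2: V = 876.12 × 244/815 = 262.30 V.
I_load = 262.30/84.2 = 3.1152 A, so P_out = 262.30 × 3.1152 = 817.10 W.
All ideal ⇒ P_in = P_out, so I_supply = 817.10/480 = 1.70 A.

I_supply ≈ 1.70 A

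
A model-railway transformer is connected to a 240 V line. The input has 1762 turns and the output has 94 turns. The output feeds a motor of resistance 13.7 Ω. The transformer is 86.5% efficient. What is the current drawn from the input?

I_in ≈ 0.0576 A

V_out = 240 × 94/1762 = 12.804 V.
I_out = V_out/R = 12.804/13.7 = 0.93457 A.
P_out = V_out I_out = 12.804 × 0.93457 = 11.966 W.
P_in = P_out/η = 11.966/0.865 = 13.833 W.
I_in = P_in/V_in = 13.833/240 = 0.0576 A.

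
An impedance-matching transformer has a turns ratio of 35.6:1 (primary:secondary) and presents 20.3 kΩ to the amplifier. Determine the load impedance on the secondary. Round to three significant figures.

Z_s ≈ 16.0 Ω

Z_s = Z_p/(N_p/N_s)² = 20300/35.6² = 16.0 Ω.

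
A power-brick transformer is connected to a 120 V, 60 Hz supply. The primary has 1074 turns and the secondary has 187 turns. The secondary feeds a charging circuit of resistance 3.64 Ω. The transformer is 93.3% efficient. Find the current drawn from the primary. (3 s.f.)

I_p ≈ 1.07 A

V_s = 120 × 187/1074 = 20.894 V.
I_s = V_s/R = 20.894/3.64 = 5.7401 A.
P_out = V_s I_s = 20.894 × 5.7401 = 119.93 W.
P_in = P_out/η = 119.93/0.933 = 128.54 W.
I_p = P_in/V_p = 128.54/120 = 1.07 A.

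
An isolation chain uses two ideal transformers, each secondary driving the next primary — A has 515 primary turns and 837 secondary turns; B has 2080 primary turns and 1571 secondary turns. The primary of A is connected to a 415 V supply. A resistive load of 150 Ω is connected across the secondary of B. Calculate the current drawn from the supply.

I_supply ≈ 4.17 A

Secondary of A: V = 415.00 × 837/515 = 674.48 V.
Secondary of B: V = 674.48 × 1571/2080 = 509.42 V.
I_load = 509.42/150 = 3.3962 A, so P_out = 509.42 × 3.3962 = 1730.1 W.
All ideal ⇒ P_in = P_out, so I_supply = 1730.1/415 = 4.17 A.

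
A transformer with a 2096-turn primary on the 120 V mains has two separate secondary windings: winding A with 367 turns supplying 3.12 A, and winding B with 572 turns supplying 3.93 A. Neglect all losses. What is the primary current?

V_A = 120 × 367/2096 = 21.011 V; V_B = 120 × 572/2096 = 32.748 V.
P_out = V_A I_A + V_B I_B = 21.011×3.12 + 32.748×3.93 = 65.556 + 128.70 = 194.26 W.
Ideal ⇒ P_in = P_out, so I_p = P_out/V_p = 194.26/120 = 1.62 A.

I_p ≈ 1.62 A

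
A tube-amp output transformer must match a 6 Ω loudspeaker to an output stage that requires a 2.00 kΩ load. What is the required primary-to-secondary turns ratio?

Z_p/Z_s = (N_p/N_s)², so N_p/N_s = √(2000/6) = √333 = 18.3.

N_p/N_s ≈ 18.3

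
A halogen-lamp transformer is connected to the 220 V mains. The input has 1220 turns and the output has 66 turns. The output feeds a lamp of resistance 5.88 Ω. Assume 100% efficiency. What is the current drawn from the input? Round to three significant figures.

I_in ≈ 0.109 A

V_out = V_in × N_out/N_in = 220 × 66/1220 = 11.902 V.
I_out = V_out/R = 11.902/5.88 = 2.0241 A.
For an ideal transformer I_in N_in = I_out N_out, so I_in = 2.0241 × 66/1220 = 0.109 A.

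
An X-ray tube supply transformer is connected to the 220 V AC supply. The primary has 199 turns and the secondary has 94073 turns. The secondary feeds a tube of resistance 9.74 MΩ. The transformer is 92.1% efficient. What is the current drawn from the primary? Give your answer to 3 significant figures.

V_s = 220 × 94073/199 = 104000 V.
I_s = V_s/R = 104000/(9.74×10^6) = 0.010678 A.
P_out = V_s I_s = 104000 × 0.010678 = 1110.5 W.
P_in = P_out/η = 1110.5/0.921 = 1205.7 W.
I_p = P_in/V_p = 1205.7/220 = 5.48 A.

I_p ≈ 5.48 A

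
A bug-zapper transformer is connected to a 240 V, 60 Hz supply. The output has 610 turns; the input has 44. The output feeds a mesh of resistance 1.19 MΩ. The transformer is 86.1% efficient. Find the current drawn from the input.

I_in ≈ 0.0450 A

V_out = 240 × 610/44 = 3327.3 V.
I_out = V_out/R = 3327.3/(1.19×10^6) = 0.0027960 A.
P_out = V_out I_out = 3327.3 × 0.0027960 = 9.3031 W.
P_in = P_out/η = 9.3031/0.861 = 10.805 W.
I_in = P_in/V_in = 10.805/240 = 0.0450 A.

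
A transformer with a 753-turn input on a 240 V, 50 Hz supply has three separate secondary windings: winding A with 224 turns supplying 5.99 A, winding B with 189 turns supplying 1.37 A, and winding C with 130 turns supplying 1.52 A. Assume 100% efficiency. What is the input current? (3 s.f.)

I_in ≈ 2.39 A

V_A = 240 × 224/753 = 71.394 V; V_B = 240 × 189/753 = 60.239 V; V_C = 240 × 130/753 = 41.434 V.
P_out = V_A I_A + V_B I_B + V_C I_C = 71.394×5.99 + 60.239×1.37 + 41.434×1.52 = 427.65 + 82.527 + 62.980 = 573.16 W.
Ideal ⇒ P_in = P_out, so I_in = P_out/V_in = 573.16/240 = 2.39 A.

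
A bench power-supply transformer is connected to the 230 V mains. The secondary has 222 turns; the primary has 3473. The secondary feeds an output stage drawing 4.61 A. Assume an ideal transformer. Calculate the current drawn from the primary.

I_p ≈ 0.295 A

For an ideal transformer I_p N_p = I_s N_s, so I_p = 4.61 × 222/3473 = 0.295 A.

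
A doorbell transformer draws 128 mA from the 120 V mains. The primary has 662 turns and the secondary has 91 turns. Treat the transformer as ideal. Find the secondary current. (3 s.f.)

I_s/I_p = N_p/N_s, so I_s = 0.128 × 662/91 = 0.931 A.

I_s ≈ 0.931 A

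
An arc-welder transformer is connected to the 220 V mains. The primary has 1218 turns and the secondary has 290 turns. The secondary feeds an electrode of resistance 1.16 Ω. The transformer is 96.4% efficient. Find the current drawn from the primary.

V_s = 220 × 290/1218 = 52.381 V.
I_s = V_s/R = 52.381/1.16 = 45.156 A.
P_out = V_s I_s = 52.381 × 45.156 = 2365.3 W.
P_in = P_out/η = 2365.3/0.964 = 2453.6 W.
I_p = P_in/V_p = 2453.6/220 = 11.2 A.

I_p ≈ 11.2 A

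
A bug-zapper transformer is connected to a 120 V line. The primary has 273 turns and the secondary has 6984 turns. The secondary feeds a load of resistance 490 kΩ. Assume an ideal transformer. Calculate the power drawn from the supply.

V_s = V_p × N_s/N_p = 120 × 6984/273 = 3069.9 V.
I_s = V_s/R = 3069.9/490000 = 0.0062651 A.
I_p = I_s × N_s/N_p = 0.0062651 × 6984/273 = 0.16028 A.
P = V_p I_p = 120 × 0.16028 = 19.2 W.

P ≈ 19.2 W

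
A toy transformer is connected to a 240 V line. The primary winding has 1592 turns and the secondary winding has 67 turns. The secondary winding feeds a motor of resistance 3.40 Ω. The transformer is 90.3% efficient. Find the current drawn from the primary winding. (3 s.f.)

V_s = 240 × 67/1592 = 10.101 V.
I_s = V_s/R = 10.101/3.40 = 2.9707 A.
P_out = V_s I_s = 10.101 × 2.9707 = 30.006 W.
P_in = P_out/η = 30.006/0.903 = 33.229 W.
I_p = P_in/V_p = 33.229/240 = 0.138 A.

I_p ≈ 0.138 A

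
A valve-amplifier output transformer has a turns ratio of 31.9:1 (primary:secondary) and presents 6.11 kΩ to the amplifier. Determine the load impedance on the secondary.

Z_s = Z_p/(N_p/N_s)² = 6110/31.9² = 6.00 Ω.

Z_s ≈ 6.00 Ω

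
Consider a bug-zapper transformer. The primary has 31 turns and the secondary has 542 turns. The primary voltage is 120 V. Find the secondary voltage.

V_s/V_p = N_s/N_p, so V_s = 120 × 542/31 = 2100 V.

V_s ≈ 2100 V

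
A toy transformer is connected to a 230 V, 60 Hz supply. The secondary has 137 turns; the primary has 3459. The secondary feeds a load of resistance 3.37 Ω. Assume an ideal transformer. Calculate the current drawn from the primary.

V_s = V_p × N_s/N_p = 230 × 137/3459 = 9.1096 V.
I_s = V_s/R = 9.1096/3.37 = 2.7031 A.
For an ideal transformer I_p N_p = I_s N_s, so I_p = 2.7031 × 137/3459 = 0.107 A.

I_p ≈ 0.107 A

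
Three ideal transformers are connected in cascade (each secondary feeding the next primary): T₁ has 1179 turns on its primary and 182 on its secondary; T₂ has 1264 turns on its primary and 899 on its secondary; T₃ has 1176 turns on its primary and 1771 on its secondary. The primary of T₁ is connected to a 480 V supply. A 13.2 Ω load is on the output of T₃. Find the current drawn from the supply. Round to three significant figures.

After T₁: V = 480.00 × 182/1179 = 74.097 V.
After T₂: V = 74.097 × 899/1264 = 52.700 V.
After T₃: V = 52.700 × 1771/1176 = 79.364 V.
I_load = 79.364/13.2 = 6.0124 A, so P_out = 79.364 × 6.0124 = 477.17 W.
All ideal ⇒ P_in = P_out, so I_supply = 477.17/480 = 0.994 A.

I_supply ≈ 0.994 A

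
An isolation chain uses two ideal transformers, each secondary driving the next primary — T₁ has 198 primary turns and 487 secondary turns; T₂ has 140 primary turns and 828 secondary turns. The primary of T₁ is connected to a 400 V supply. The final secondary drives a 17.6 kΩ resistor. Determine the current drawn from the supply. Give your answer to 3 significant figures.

Secondary of T₁: V = 400.00 × 487/198 = 983.84 V.
Secondary of T₂: V = 983.84 × 828/140 = 5818.7 V.
I_load = 5818.7/17600 = 0.33061 A, so P_out = 5818.7 × 0.33061 = 1923.7 W.
All ideal ⇒ P_in = P_out, so I_supply = 1923.7/400 = 4.81 A.

I_supply ≈ 4.81 A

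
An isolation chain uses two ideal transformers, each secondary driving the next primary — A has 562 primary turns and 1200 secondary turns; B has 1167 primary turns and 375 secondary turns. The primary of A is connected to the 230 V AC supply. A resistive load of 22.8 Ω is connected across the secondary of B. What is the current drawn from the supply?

I_supply ≈ 4.75 A

Secondary of A: V = 230.00 × 1200/562 = 491.10 V.
Secondary of B: V = 491.10 × 375/1167 = 157.81 V.
I_load = 157.81/22.8 = 6.9215 A, so P_out = 157.81 × 6.9215 = 1092.3 W.
All ideal ⇒ P_in = P_out, so I_supply = 1092.3/230 = 4.75 A.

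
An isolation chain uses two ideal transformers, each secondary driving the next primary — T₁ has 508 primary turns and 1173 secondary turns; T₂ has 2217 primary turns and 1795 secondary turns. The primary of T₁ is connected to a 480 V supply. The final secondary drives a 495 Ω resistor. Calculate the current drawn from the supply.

I_supply ≈ 3.39 A

After T₁: V = 480.00 × 1173/508 = 1108.3 V.
After T₂: V = 1108.3 × 1795/2217 = 897.38 V.
I_load = 897.38/495 = 1.8129 A, so P_out = 897.38 × 1.8129 = 1626.8 W.
All ideal ⇒ P_in = P_out, so I_supply = 1626.8/480 = 3.39 A.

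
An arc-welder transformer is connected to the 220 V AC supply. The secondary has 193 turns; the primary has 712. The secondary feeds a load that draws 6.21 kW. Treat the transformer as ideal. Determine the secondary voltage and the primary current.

V_s ≈ 59.6 V, I_p ≈ 28.2 A

V_s = V_p × N_s/N_p = 220 × 193/712 = 59.635 V.
I_s = P/V_s = 6210/59.635 = 104.13 A.
I_p = I_s × N_s/N_p = 104.13 × 193/712 = 28.2 A.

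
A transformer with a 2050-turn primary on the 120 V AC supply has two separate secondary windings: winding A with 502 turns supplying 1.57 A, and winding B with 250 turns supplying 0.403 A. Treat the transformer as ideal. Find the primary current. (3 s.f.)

V_A = 120 × 502/2050 = 29.385 V; V_B = 120 × 250/2050 = 14.634 V.
P_out = V_A I_A + V_B I_B = 29.385×1.57 + 14.634×0.403 = 46.135 + 5.8976 = 52.033 W.
Ideal ⇒ P_in = P_out, so I_p = P_out/V_p = 52.033/120 = 0.434 A.

I_p ≈ 0.434 A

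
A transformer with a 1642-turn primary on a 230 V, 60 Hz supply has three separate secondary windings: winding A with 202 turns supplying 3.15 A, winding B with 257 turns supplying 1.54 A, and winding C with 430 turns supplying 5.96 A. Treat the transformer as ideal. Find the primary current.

I_p ≈ 2.19 A

V_A = 230 × 202/1642 = 28.295 V; V_B = 230 × 257/1642 = 35.999 V; V_C = 230 × 430/1642 = 60.231 V.
P_out = V_A I_A + V_B I_B + V_C I_C = 28.295×3.15 + 35.999×1.54 + 60.231×5.96 = 89.129 + 55.438 + 358.98 = 503.55 W.
Ideal ⇒ P_in = P_out, so I_p = P_out/V_p = 503.55/230 = 2.19 A.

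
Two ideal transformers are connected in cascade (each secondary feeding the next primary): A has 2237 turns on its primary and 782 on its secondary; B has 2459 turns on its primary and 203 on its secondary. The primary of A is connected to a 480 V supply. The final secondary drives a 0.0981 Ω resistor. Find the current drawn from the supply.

I_supply ≈ 4.08 A

Secondary of A: V = 480.00 × 782/2237 = 167.80 V.
Secondary of B: V = 167.80 × 203/2459 = 13.852 V.
I_load = 13.852/0.0981 = 141.21 A, so P_out = 13.852 × 141.21 = 1956.0 W.
All ideal ⇒ P_in = P_out, so I_supply = 1956.0/480 = 4.08 A.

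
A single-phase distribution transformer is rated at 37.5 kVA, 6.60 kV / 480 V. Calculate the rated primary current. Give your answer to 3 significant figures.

I_p = S/V_p = 37500/6600 = 5.68 A.

I_p ≈ 5.68 A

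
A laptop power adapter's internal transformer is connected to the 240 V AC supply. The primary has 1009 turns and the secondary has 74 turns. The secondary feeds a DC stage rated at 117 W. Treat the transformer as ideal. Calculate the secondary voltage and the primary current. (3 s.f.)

V_s ≈ 17.6 V, I_p ≈ 0.488 A

V_s = V_p × N_s/N_p = 240 × 74/1009 = 17.602 V.
I_s = P/V_s = 117/17.602 = 6.6471 A.
I_p = I_s × N_s/N_p = 6.6471 × 74/1009 = 0.488 A.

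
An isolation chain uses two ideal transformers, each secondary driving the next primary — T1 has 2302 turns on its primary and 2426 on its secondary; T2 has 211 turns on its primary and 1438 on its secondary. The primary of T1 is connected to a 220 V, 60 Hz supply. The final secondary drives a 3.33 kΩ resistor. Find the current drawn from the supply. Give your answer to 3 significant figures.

I_supply ≈ 3.41 A

After T1: V = 220.00 × 2426/2302 = 231.85 V.
After T2: V = 231.85 × 1438/211 = 1580.1 V.
I_load = 1580.1/3330 = 0.47450 A, so P_out = 1580.1 × 0.47450 = 749.76 W.
All ideal ⇒ P_in = P_out, so I_supply = 749.76/220 = 3.41 A.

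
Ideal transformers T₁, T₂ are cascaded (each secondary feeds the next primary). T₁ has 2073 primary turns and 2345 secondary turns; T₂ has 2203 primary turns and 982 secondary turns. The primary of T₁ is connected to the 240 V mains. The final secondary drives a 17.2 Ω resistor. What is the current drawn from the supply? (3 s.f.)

After T₁: V = 240.00 × 2345/2073 = 271.49 V.
After T₂: V = 271.49 × 982/2203 = 121.02 V.
I_load = 121.02/17.2 = 7.0360 A, so P_out = 121.02 × 7.0360 = 851.48 W.
All ideal ⇒ P_in = P_out, so I_supply = 851.48/240 = 3.55 A.

I_supply ≈ 3.55 A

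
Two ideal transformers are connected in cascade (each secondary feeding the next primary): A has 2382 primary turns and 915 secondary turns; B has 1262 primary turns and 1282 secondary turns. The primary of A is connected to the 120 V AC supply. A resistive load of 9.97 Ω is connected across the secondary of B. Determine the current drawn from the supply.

I_supply ≈ 1.83 A

Secondary of A: V = 120.00 × 915/2382 = 46.096 V.
Secondary of B: V = 46.096 × 1282/1262 = 46.826 V.
I_load = 46.826/9.97 = 4.6967 A, so P_out = 46.826 × 4.6967 = 219.93 W.
All ideal ⇒ P_in = P_out, so I_supply = 219.93/120 = 1.83 A.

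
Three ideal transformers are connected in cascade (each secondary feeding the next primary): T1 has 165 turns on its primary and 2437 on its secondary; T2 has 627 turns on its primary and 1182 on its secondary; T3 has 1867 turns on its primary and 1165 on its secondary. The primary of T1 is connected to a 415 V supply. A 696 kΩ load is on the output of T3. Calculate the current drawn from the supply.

Secondary of T1: V = 415.00 × 2437/165 = 6129.4 V.
Secondary of T2: V = 6129.4 × 1182/627 = 11555 V.
Secondary of T3: V = 11555 × 1165/1867 = 7210.3 V.
I_load = 7210.3/696000 = 0.010360 A, so P_out = 7210.3 × 0.010360 = 74.695 W.
All ideal ⇒ P_in = P_out, so I_supply = 74.695/415 = 0.180 A.

I_supply ≈ 0.180 A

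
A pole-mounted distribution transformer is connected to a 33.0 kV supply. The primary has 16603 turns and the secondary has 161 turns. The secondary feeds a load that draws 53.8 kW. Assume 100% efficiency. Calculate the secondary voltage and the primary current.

V_s = V_p × N_s/N_p = 33000 × 161/16603 = 320.00 V.
I_s = P/V_s = 53800/320.00 = 168.12 A.
I_p = I_s × N_s/N_p = 168.12 × 161/16603 = 1.63 A.

V_s ≈ 320 V, I_p ≈ 1.63 A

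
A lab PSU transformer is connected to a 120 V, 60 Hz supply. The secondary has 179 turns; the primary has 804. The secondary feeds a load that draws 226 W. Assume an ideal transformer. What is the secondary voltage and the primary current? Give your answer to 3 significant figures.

V_s = V_p × N_s/N_p = 120 × 179/804 = 26.716 V.
I_s = P/V_s = 226/26.716 = 8.4592 A.
I_p = I_s × N_s/N_p = 8.4592 × 179/804 = 1.88 A.

V_s ≈ 26.7 V, I_p ≈ 1.88 A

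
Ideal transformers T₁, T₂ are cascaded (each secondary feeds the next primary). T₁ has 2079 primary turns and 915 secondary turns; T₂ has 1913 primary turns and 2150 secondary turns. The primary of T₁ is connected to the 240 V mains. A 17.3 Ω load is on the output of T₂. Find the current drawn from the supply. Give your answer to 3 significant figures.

After T₁: V = 240.00 × 915/2079 = 105.63 V.
After T₂: V = 105.63 × 2150/1913 = 118.71 V.
I_load = 118.71/17.3 = 6.8621 A, so P_out = 118.71 × 6.8621 = 814.62 W.
All ideal ⇒ P_in = P_out, so I_supply = 814.62/240 = 3.39 A.

I_supply ≈ 3.39 A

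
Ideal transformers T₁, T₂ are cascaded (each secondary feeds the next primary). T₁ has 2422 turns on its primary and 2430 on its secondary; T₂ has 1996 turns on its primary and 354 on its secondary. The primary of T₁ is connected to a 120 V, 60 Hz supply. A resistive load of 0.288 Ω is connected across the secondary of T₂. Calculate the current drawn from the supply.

I_supply ≈ 13.2 A

After T₁: V = 120.00 × 2430/2422 = 120.40 V.
After T₂: V = 120.40 × 354/1996 = 21.353 V.
I_load = 21.353/0.288 = 74.142 A, so P_out = 21.353 × 74.142 = 1583.1 W.
All ideal ⇒ P_in = P_out, so I_supply = 1583.1/120 = 13.2 A.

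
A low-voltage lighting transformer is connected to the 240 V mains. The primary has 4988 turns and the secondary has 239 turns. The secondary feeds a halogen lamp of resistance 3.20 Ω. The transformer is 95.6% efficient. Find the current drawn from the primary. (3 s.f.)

V_s = 240 × 239/4988 = 11.500 V.
I_s = V_s/R = 11.500/3.20 = 3.5936 A.
P_out = V_s I_s = 11.500 × 3.5936 = 41.325 W.
P_in = P_out/η = 41.325/0.956 = 43.227 W.
I_p = P_in/V_p = 43.227/240 = 0.180 A.

I_p ≈ 0.180 A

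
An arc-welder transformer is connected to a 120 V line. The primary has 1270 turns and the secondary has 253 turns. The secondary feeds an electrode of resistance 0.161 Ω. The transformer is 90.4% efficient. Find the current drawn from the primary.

V_s = 120 × 253/1270 = 23.906 V.
I_s = V_s/R = 23.906/0.161 = 148.48 A.
P_out = V_s I_s = 23.906 × 148.48 = 3549.5 W.
P_in = P_out/η = 3549.5/0.904 = 3926.5 W.
I_p = P_in/V_p = 3926.5/120 = 32.7 A.

I_p ≈ 32.7 A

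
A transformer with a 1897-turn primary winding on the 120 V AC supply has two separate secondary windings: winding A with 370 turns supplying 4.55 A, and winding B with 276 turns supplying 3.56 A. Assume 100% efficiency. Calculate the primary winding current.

I_p ≈ 1.41 A

V_A = 120 × 370/1897 = 23.405 V; V_B = 120 × 276/1897 = 17.459 V.
P_out = V_A I_A + V_B I_B = 23.405×4.55 + 17.459×3.56 = 106.49 + 62.155 = 168.65 W.
Ideal ⇒ P_in = P_out, so I_p = P_out/V_p = 168.65/120 = 1.41 A.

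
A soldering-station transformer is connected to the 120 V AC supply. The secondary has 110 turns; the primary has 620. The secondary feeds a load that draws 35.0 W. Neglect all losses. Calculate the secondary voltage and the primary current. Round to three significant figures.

V_s = V_p × N_s/N_p = 120 × 110/620 = 21.290 V.
I_s = P/V_s = 35.0/21.290 = 1.6439 A.
I_p = I_s × N_s/N_p = 1.6439 × 110/620 = 0.292 A.

V_s ≈ 21.3 V, I_p ≈ 0.292 A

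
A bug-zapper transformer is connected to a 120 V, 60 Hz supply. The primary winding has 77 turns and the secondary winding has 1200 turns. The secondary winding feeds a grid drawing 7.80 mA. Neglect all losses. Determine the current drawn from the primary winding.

I_p ≈ 0.122 A

For an ideal transformer I_p N_p = I_s N_s, so I_p = 0.00780 × 1200/77 = 0.122 A.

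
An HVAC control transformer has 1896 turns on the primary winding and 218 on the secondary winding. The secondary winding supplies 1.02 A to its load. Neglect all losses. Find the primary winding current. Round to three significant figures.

For an ideal transformer I_p/I_s = N_s/N_p, so I_p = 1.02 × 218/1896 = 0.117 A.

I_p ≈ 0.117 A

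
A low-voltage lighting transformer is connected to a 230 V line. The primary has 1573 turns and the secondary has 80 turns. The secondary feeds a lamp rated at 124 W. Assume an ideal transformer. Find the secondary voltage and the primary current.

V_s = V_p × N_s/N_p = 230 × 80/1573 = 11.697 V.
I_s = P/V_s = 124/11.697 = 10.601 A.
I_p = I_s × N_s/N_p = 10.601 × 80/1573 = 0.539 A.

V_s ≈ 11.7 V, I_p ≈ 0.539 A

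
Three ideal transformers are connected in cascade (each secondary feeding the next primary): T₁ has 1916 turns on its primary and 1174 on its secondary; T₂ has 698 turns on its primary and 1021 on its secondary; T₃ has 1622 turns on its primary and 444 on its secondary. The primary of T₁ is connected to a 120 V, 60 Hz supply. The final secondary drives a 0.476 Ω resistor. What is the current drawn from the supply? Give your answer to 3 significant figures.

I_supply ≈ 15.2 A

Secondary of T₁: V = 120.00 × 1174/1916 = 73.528 V.
Secondary of T₂: V = 73.528 × 1021/698 = 107.55 V.
Secondary of T₃: V = 107.55 × 444/1622 = 29.441 V.
I_load = 29.441/0.476 = 61.851 A, so P_out = 29.441 × 61.851 = 1821.0 W.
All ideal ⇒ P_in = P_out, so I_supply = 1821.0/120 = 15.2 A.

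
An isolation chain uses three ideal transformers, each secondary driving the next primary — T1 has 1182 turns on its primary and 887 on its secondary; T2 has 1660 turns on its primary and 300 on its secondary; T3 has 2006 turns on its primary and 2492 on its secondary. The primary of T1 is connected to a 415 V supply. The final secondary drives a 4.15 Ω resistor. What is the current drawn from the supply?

After T1: V = 415.00 × 887/1182 = 311.43 V.
After T2: V = 311.43 × 300/1660 = 56.282 V.
After T3: V = 56.282 × 2492/2006 = 69.917 V.
I_load = 69.917/4.15 = 16.848 A, so P_out = 69.917 × 16.848 = 1177.9 W.
All ideal ⇒ P_in = P_out, so I_supply = 1177.9/415 = 2.84 A.

I_supply ≈ 2.84 A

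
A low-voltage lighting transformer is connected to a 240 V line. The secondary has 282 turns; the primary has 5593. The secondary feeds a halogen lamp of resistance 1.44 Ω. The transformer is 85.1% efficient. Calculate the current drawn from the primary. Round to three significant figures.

I_p ≈ 0.498 A

V_s = 240 × 282/5593 = 12.101 V.
I_s = V_s/R = 12.101/1.44 = 8.4034 A.
P_out = V_s I_s = 12.101 × 8.4034 = 101.69 W.
P_in = P_out/η = 101.69/0.851 = 119.49 W.
I_p = P_in/V_p = 119.49/240 = 0.498 A.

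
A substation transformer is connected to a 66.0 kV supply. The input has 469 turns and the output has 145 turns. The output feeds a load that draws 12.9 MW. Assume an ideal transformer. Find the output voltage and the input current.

V_out ≈ 20400 V, I_in ≈ 195 A

V_out = V_in × N_out/N_in = 66000 × 145/469 = 20405 V.
I_out = P/V_out = 1.29×10^7/20405 = 632.19 A.
I_in = I_out × N_out/N_in = 632.19 × 145/469 = 195 A.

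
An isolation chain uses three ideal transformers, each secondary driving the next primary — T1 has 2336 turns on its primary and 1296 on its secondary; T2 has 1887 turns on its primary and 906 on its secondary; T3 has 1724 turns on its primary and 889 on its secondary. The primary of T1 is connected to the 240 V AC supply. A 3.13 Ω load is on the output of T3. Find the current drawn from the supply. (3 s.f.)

I_supply ≈ 1.45 A

Secondary of T1: V = 240.00 × 1296/2336 = 133.15 V.
Secondary of T2: V = 133.15 × 906/1887 = 63.929 V.
Secondary of T3: V = 63.929 × 889/1724 = 32.966 V.
I_load = 32.966/3.13 = 10.532 A, so P_out = 32.966 × 10.532 = 347.20 W.
All ideal ⇒ P_in = P_out, so I_supply = 347.20/240 = 1.45 A.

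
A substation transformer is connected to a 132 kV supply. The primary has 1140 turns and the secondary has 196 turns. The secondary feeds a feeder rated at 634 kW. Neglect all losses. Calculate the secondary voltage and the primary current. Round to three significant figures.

V_s = V_p × N_s/N_p = 132000 × 196/1140 = 22695 V.
I_s = P/V_s = 634000/22695 = 27.936 A.
I_p = I_s × N_s/N_p = 27.936 × 196/1140 = 4.80 A.

V_s ≈ 22700 V, I_p ≈ 4.80 A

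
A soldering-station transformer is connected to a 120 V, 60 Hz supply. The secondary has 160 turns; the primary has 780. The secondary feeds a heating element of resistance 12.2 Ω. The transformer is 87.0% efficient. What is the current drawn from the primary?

V_s = 120 × 160/780 = 24.615 V.
I_s = V_s/R = 24.615/12.2 = 2.0177 A.
P_out = V_s I_s = 24.615 × 2.0177 = 49.665 W.
P_in = P_out/η = 49.665/0.870 = 57.087 W.
I_p = P_in/V_p = 57.087/120 = 0.476 A.

I_p ≈ 0.476 A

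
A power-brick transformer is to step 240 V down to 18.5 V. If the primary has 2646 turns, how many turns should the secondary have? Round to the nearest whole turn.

N_s/N_p = V_s/V_p, so N_s = 2646 × 18.5/240 = 204.0 ≈ 204 turns.

N_s = 204 turns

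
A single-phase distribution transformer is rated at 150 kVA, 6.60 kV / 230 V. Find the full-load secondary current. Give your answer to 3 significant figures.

I_s = S/V_s = 150000/230 = 652 A.

I_s ≈ 652 A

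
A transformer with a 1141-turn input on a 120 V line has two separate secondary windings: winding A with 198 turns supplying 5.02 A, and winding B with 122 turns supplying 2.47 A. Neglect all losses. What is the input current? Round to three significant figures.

I_in ≈ 1.14 A

V_A = 120 × 198/1141 = 20.824 V; V_B = 120 × 122/1141 = 12.831 V.
P_out = V_A I_A + V_B I_B = 20.824×5.02 + 12.831×2.47 = 104.54 + 31.692 = 136.23 W.
Ideal ⇒ P_in = P_out, so I_in = P_out/V_in = 136.23/120 = 1.14 A.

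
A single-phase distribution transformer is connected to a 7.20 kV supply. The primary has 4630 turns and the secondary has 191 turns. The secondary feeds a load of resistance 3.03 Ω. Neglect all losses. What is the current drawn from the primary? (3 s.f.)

I_p ≈ 4.04 A

V_s = V_p × N_s/N_p = 7200 × 191/4630 = 297.02 V.
I_s = V_s/R = 297.02/3.03 = 98.026 A.
For an ideal transformer I_p N_p = I_s N_s, so I_p = 98.026 × 191/4630 = 4.04 A.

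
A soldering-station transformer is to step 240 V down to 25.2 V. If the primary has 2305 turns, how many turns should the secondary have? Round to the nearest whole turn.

N_s/N_p = V_s/V_p, so N_s = 2305 × 25.2/240 = 242.0 ≈ 242 turns.

N_s = 242 turns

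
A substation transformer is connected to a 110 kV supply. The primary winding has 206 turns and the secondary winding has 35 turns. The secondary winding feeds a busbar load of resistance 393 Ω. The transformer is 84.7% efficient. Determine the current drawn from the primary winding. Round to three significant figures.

V_s = 110000 × 35/206 = 18689 V.
I_s = V_s/R = 18689/393 = 47.556 A.
P_out = V_s I_s = 18689 × 47.556 = 888780 W.
P_in = P_out/η = 888780/0.847 = 1.0493×10^6 W.
I_p = P_in/V_p = 1.0493×10^6/110000 = 9.54 A.

I_p ≈ 9.54 A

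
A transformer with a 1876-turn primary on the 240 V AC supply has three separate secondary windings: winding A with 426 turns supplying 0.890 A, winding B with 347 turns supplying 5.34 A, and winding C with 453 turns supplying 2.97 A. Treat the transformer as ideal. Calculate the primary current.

V_A = 240 × 426/1876 = 54.499 V; V_B = 240 × 347/1876 = 44.392 V; V_C = 240 × 453/1876 = 57.953 V.
P_out = V_A I_A + V_B I_B + V_C I_C = 54.499×0.890 + 44.392×5.34 + 57.953×2.97 = 48.504 + 237.06 + 172.12 = 457.68 W.
Ideal ⇒ P_in = P_out, so I_p = P_out/V_p = 457.68/240 = 1.91 A.

I_p ≈ 1.91 A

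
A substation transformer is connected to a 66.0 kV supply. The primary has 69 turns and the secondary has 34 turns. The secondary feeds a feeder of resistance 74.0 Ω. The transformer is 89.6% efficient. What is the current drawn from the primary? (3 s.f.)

I_p ≈ 242 A

V_s = 66000 × 34/69 = 32522 V.
I_s = V_s/R = 32522/74.0 = 439.48 A.
P_out = V_s I_s = 32522 × 439.48 = 1.4293×10^7 W.
P_in = P_out/η = 1.4293×10^7/0.896 = 1.5952×10^7 W.
I_p = P_in/V_p = 1.5952×10^7/66000 = 242 A.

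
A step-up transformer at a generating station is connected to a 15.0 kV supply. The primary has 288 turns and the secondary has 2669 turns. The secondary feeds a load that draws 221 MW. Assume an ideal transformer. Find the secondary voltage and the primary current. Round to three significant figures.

V_s ≈ 139000 V, I_p ≈ 14700 A

V_s = V_p × N_s/N_p = 15000 × 2669/288 = 139010 V.
I_s = P/V_s = 2.21×10^8/139010 = 1589.8 A.
I_p = I_s × N_s/N_p = 1589.8 × 2669/288 = 14700 A.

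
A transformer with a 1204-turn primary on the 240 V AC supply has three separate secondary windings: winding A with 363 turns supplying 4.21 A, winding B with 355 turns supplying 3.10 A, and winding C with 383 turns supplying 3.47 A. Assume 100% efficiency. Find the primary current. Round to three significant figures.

I_p ≈ 3.29 A

V_A = 240 × 363/1204 = 72.359 V; V_B = 240 × 355/1204 = 70.764 V; V_C = 240 × 383/1204 = 76.346 V.
P_out = V_A I_A + V_B I_B + V_C I_C = 72.359×4.21 + 70.764×3.10 + 76.346×3.47 = 304.63 + 219.37 + 264.92 = 788.92 W.
Ideal ⇒ P_in = P_out, so I_p = P_out/V_p = 788.92/240 = 3.29 A.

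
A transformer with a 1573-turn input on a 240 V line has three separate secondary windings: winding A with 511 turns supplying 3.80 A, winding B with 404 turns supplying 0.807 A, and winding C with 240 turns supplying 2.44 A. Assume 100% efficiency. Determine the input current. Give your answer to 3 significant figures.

V_A = 240 × 511/1573 = 77.966 V; V_B = 240 × 404/1573 = 61.640 V; V_C = 240 × 240/1573 = 36.618 V.
P_out = V_A I_A + V_B I_B + V_C I_C = 77.966×3.80 + 61.640×0.807 + 36.618×2.44 = 296.27 + 49.744 + 89.348 = 435.36 W.
Ideal ⇒ P_in = P_out, so I_in = P_out/V_in = 435.36/240 = 1.81 A.

I_in ≈ 1.81 A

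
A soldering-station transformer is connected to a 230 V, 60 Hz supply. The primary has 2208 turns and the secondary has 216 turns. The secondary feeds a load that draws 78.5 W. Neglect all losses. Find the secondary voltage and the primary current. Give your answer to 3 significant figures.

V_s = V_p × N_s/N_p = 230 × 216/2208 = 22.500 V.
I_s = P/V_s = 78.5/22.500 = 3.4889 A.
I_p = I_s × N_s/N_p = 3.4889 × 216/2208 = 0.341 A.

V_s ≈ 22.5 V, I_p ≈ 0.341 A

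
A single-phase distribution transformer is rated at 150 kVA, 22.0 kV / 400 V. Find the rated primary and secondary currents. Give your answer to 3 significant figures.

I_p ≈ 6.82 A, I_s ≈ 375 A

I_p = S/V_p = 150000/22000 = 6.82 A.
I_s = S/V_s = 150000/400 = 375 A.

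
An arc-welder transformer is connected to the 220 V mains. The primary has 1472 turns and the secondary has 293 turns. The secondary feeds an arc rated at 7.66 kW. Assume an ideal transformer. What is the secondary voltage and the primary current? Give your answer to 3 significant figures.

V_s ≈ 43.8 V, I_p ≈ 34.8 A

V_s = V_p × N_s/N_p = 220 × 293/1472 = 43.791 V.
I_s = P/V_s = 7660/43.791 = 174.92 A.
I_p = I_s × N_s/N_p = 174.92 × 293/1472 = 34.8 A.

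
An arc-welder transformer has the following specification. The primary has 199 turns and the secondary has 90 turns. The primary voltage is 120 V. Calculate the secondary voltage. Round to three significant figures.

V_s/V_p = N_s/N_p, so V_s = 120 × 90/199 = 54.3 V.

V_s ≈ 54.3 V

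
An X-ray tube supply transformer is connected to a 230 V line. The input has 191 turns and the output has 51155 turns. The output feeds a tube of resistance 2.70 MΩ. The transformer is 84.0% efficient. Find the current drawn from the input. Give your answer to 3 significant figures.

I_in ≈ 7.27 A

V_out = 230 × 51155/191 = 61600 V.
I_out = V_out/R = 61600/(2.70×10^6) = 0.022815 A.
P_out = V_out I_out = 61600 × 0.022815 = 1405.4 W.
P_in = P_out/η = 1405.4/0.840 = 1673.1 W.
I_in = P_in/V_in = 1673.1/230 = 7.27 A.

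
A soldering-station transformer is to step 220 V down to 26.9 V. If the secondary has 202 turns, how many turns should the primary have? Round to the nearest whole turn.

N_p/N_s = V_p/V_s, so N_p = 202 × 220/26.9 = 1652.0 ≈ 1652 turns.

N_p = 1652 turns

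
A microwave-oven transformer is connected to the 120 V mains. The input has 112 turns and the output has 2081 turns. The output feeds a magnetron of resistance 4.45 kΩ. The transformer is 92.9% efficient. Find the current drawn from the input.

V_out = 120 × 2081/112 = 2229.6 V.
I_out = V_out/R = 2229.6/4450 = 0.50104 A.
P_out = V_out I_out = 2229.6 × 0.50104 = 1117.1 W.
P_in = P_out/η = 1117.1/0.929 = 1202.5 W.
I_in = P_in/V_in = 1202.5/120 = 10.0 A.

I_in ≈ 10.0 A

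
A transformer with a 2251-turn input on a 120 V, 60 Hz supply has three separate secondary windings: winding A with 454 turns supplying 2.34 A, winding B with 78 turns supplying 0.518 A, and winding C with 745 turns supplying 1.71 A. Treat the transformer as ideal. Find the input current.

V_A = 120 × 454/2251 = 24.203 V; V_B = 120 × 78/2251 = 4.1582 V; V_C = 120 × 745/2251 = 39.716 V.
P_out = V_A I_A + V_B I_B + V_C I_C = 24.203×2.34 + 4.1582×0.518 + 39.716×1.71 = 56.634 + 2.1539 + 67.914 = 126.70 W.
Ideal ⇒ P_in = P_out, so I_in = P_out/V_in = 126.70/120 = 1.06 A.

I_in ≈ 1.06 A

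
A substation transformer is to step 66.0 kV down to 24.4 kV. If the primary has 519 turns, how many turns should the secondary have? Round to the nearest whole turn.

N_s = 192 turns

N_s/N_p = V_s/V_p, so N_s = 519 × 24400/66000 = 191.9 ≈ 192 turns.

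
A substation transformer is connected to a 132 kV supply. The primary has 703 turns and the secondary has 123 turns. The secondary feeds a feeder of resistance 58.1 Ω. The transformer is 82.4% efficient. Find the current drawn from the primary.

V_s = 132000 × 123/703 = 23095 V.
I_s = V_s/R = 23095/58.1 = 397.51 A.
P_out = V_s I_s = 23095 × 397.51 = 9.1806×10^6 W.
P_in = P_out/η = 9.1806×10^6/0.824 = 1.1142×10^7 W.
I_p = P_in/V_p = 1.1142×10^7/132000 = 84.4 A.

I_p ≈ 84.4 A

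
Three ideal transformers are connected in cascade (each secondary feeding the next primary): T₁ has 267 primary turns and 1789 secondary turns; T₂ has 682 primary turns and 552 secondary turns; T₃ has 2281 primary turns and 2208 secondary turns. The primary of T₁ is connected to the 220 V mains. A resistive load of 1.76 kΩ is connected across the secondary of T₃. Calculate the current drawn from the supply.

I_supply ≈ 3.44 A

After T₁: V = 220.00 × 1789/267 = 1474.1 V.
After T₂: V = 1474.1 × 552/682 = 1193.1 V.
After T₃: V = 1193.1 × 2208/2281 = 1154.9 V.
I_load = 1154.9/1760 = 0.65620 A, so P_out = 1154.9 × 0.65620 = 757.86 W.
All ideal ⇒ P_in = P_out, so I_supply = 757.86/220 = 3.44 A.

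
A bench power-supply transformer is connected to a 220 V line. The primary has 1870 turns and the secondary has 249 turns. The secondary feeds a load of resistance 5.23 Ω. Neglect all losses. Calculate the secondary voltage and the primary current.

V_s ≈ 29.3 V, I_p ≈ 0.746 A

V_s = V_p × N_s/N_p = 220 × 249/1870 = 29.294 V.
I_s = V_s/R = 29.294/5.23 = 5.6012 A.
I_p = I_s × N_s/N_p = 5.6012 × 249/1870 = 0.746 A.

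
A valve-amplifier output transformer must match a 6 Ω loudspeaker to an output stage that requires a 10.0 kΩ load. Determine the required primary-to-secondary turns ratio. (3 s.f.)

Z_p/Z_s = (N_p/N_s)², so N_p/N_s = √(10000/6) = √1670 = 40.8.

N_p/N_s ≈ 40.8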